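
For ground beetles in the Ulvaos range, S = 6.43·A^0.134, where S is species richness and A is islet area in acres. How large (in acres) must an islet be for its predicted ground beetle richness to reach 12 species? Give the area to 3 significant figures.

105 acres

12 = 6.43 × A^0.134  ⇒  A^0.134 = 12/6.43 = 1.866
ln A = ln(1.866) / 0.134 = 0.6239 / 0.134 = 4.6562
A = e^4.6562 ≈ 105.2 acres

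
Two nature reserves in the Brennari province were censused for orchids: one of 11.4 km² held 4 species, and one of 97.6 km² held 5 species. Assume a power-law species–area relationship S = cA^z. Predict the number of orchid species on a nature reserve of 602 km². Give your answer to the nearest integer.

z = ln(5/4) / ln(97.6/11.4) = 0.2231 / 2.1473 = 0.1039
c = 4 / 11.4^0.1039 = 4 / 1.288 = 3.106
S₃ = 3.106 × 602^0.1039 = 3.106 × 1.945 ≈ 6.041

6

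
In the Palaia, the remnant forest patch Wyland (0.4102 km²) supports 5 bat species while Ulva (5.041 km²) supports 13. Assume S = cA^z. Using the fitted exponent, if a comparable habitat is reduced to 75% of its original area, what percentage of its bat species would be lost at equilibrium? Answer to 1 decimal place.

z = ln(13/5) / ln(5.041/0.4102) = 0.9555 / 2.5087 = 0.3809
S_new/S_old = (A_new/A_old)^z = 0.75^0.3809 = exp(0.3809 × -0.2877) = 0.8962
Fraction lost = 1 − 0.8962 = 0.1038

10.4%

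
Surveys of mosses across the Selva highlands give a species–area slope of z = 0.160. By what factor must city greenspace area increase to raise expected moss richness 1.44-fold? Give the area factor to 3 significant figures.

9.77

(A₂/A₁)^0.16 = 1.44, so A₂/A₁ = 1.44^(1/0.16) = 1.44^6.25
ln(A₂/A₁) = ln 1.44 / 0.16 = 0.3646 / 0.16 = 2.2790
A₂/A₁ = e^2.2790 ≈ 9.767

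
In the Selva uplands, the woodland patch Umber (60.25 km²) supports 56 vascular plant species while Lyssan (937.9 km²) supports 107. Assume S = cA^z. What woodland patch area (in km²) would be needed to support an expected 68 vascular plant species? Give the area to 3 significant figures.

z = ln(107/56) / ln(937.9/60.25) = 0.6475 / 2.7451 = 0.2359
c = 56 / 60.25^0.2359 = 56 / 2.629 = 21.3
A = (68/21.3)^(1/0.2359) ⇒ ln A = ln(3.193)/0.2359 = 4.9217
A = e^4.9217 ≈ 137.2 km²

137 km²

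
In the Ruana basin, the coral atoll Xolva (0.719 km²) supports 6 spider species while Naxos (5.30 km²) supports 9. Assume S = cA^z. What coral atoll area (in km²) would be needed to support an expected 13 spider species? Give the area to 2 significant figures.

z = ln(9/6) / ln(5.3/0.719) = 0.4055 / 1.9976 = 0.2030
c = 6 / 0.719^0.2030 = 6 / 0.9352 = 6.416
A = (13/6.416)^(1/0.2030) ⇒ ln A = ln(2.026)/0.2030 = 3.4794
A = e^3.4794 ≈ 32.44 km²

32 km²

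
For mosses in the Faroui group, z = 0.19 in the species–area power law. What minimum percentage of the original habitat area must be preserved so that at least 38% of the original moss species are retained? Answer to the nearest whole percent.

Need (A_new/A_old)^0.19 = 0.38, so A_new/A_old = 0.38^(1/0.19) = 0.38^5.263
ln(A_new/A_old) = ln 0.38 / 0.19 = -0.9676 / 0.19 = -5.0925
A_new/A_old = e^-5.0925 ≈ 0.006142

1%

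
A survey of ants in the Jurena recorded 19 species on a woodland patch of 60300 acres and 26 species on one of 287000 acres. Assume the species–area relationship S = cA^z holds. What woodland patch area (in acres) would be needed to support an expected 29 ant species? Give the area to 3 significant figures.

z = ln(26/19) / ln(287000/60300) = 0.3137 / 1.5602 = 0.2010
c = 19 / 60300^0.2010 = 19 / 9.142 = 2.078
A = (29/2.078)^(1/0.2010) ⇒ ln A = ln(13.95)/0.2010 = 13.1104
A = e^13.1104 ≈ 494054 acres

494000 acres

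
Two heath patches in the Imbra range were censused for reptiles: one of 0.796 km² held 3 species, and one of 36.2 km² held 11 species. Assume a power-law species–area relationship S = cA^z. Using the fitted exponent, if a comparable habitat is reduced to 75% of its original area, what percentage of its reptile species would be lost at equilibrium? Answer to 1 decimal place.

z = ln(11/3) / ln(36.2/0.796) = 1.2993 / 3.8172 = 0.3404
S_new/S_old = (A_new/A_old)^z = 0.75^0.3404 = exp(0.3404 × -0.2877) = 0.9067
Fraction lost = 1 − 0.9067 = 0.09328

9.3%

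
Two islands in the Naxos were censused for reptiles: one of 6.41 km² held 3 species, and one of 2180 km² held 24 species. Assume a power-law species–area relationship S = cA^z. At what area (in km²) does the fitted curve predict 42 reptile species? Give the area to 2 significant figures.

10000 km²

z = ln(24/3) / ln(2180/6.41) = 2.0794 / 5.8292 = 0.3567
c = 3 / 6.41^0.3567 = 3 / 1.94 = 1.546
A = (42/1.546)^(1/0.3567) ⇒ ln A = ln(27.16)/0.3567 = 9.2558
A = e^9.2558 ≈ 10465 km²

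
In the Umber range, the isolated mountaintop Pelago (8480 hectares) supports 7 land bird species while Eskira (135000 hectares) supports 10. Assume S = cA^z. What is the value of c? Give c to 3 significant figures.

2.18

z = ln(S₂/S₁) / ln(A₂/A₁) = ln(10/7) / ln(135000/8480) = 0.3567 / 2.7676 = 0.1289
c = S₁ / A₁^z = 7 / 8480^0.1289 = 7 / 3.208 = 2.182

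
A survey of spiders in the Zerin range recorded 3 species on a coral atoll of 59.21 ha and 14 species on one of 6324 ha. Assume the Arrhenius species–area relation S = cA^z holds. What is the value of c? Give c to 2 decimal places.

0.78

z = ln(S₂/S₁) / ln(A₂/A₁) = ln(14/3) / ln(6324/59.21) = 1.5404 / 4.6710 = 0.3298
c = S₁ / A₁^z = 3 / 59.21^0.3298 = 3 / 3.842 = 0.7809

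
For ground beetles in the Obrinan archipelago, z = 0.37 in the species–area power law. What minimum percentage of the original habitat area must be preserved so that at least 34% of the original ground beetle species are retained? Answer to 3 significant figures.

Need (A_new/A_old)^0.37 = 0.34, so A_new/A_old = 0.34^(1/0.37) = 0.34^2.703
ln(A_new/A_old) = ln 0.34 / 0.37 = -1.0788 / 0.37 = -2.9157
A_new/A_old = e^-2.9157 ≈ 0.05417

5.42%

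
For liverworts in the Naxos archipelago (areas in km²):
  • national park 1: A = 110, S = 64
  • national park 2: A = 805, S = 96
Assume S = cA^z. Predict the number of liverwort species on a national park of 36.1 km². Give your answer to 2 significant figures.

51

z = ln(96/64) / ln(805/110) = 0.4055 / 1.9904 = 0.2037
c = 64 / 110^0.2037 = 64 / 2.605 = 24.57
S₃ = 24.57 × 36.1^0.2037 = 24.57 × 2.076 ≈ 51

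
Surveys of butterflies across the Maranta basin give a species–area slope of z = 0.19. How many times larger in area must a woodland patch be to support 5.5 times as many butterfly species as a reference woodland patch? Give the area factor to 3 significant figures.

7880

(A₂/A₁)^0.19 = 5.5, so A₂/A₁ = 5.5^(1/0.19) = 5.5^5.263
ln(A₂/A₁) = ln 5.5 / 0.19 = 1.7047 / 0.19 = 8.9724
A₂/A₁ = e^8.9724 ≈ 7882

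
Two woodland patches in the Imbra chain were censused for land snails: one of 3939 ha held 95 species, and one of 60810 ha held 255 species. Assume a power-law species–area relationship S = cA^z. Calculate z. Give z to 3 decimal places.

Taking logs: ln S = ln c + z ln A, so z = (ln S₂ − ln S₁)/(ln A₂ − ln A₁).
z = ln(255/95) / ln(60810/3939) = ln(2.684) / ln(15.44) = 0.9874 / 2.7368 = 0.3608

0.361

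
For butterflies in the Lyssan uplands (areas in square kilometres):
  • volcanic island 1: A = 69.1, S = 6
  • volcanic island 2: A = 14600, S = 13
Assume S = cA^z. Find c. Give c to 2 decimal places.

z = ln(S₂/S₁) / ln(A₂/A₁) = ln(13/6) / ln(14600/69.1) = 0.7732 / 5.3532 = 0.1444
c = S₁ / A₁^z = 6 / 69.1^0.1444 = 6 / 1.844 = 3.254

3.25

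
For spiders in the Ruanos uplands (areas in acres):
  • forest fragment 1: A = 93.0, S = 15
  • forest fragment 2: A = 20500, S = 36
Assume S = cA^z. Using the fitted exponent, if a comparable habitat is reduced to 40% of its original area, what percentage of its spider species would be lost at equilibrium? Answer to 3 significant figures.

13.8%

z = ln(36/15) / ln(20500/93) = 0.8755 / 5.3956 = 0.1623
S_new/S_old = (A_new/A_old)^z = 0.4^0.1623 = exp(0.1623 × -0.9163) = 0.8618
Fraction lost = 1 − 0.8618 = 0.1382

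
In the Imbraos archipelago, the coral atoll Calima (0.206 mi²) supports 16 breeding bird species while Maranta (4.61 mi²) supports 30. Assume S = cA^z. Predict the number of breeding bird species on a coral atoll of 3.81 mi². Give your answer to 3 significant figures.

28.9

z = ln(30/16) / ln(4.61/0.206) = 0.6286 / 3.1081 = 0.2022
c = 16 / 0.206^0.2022 = 16 / 0.7265 = 22.02
S₃ = 22.02 × 3.81^0.2022 = 22.02 × 1.311 ≈ 28.87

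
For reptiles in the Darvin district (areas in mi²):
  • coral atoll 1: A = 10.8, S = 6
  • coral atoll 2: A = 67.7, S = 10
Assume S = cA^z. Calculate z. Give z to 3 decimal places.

Taking logs: ln S = ln c + z ln A, so z = (ln S₂ − ln S₁)/(ln A₂ − ln A₁).
z = ln(10/6) / ln(67.7/10.8) = ln(1.667) / ln(6.269) = 0.5108 / 1.8355 = 0.2783

0.278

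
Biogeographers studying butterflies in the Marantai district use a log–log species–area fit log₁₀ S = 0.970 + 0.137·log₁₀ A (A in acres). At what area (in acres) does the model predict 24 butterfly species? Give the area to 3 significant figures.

987 acres

24 = 9.333 × A^0.137  ⇒  A^0.137 = 24/9.333 = 2.572
ln A = ln(2.572) / 0.137 = 0.9445 / 0.137 = 6.8945
A = e^6.8945 ≈ 986.8 acres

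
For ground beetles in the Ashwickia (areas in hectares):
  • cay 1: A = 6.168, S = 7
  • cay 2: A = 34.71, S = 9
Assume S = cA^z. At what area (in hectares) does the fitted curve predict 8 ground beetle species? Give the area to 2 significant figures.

z = ln(9/7) / ln(34.71/6.168) = 0.2513 / 1.7277 = 0.1455
c = 7 / 6.168^0.1455 = 7 / 1.303 = 5.372
A = (8/5.372)^(1/0.1455) ⇒ ln A = ln(1.489)/0.1455 = 2.7373
A = e^2.7373 ≈ 15.45 hectares

15 hectares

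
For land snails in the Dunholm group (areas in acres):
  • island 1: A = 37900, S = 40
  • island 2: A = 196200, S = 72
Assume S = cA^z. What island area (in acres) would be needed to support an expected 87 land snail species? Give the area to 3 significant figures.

333000 acres

z = ln(72/40) / ln(196200/37900) = 0.5878 / 1.6442 = 0.3575
c = 40 / 37900^0.3575 = 40 / 43.33 = 0.923
A = (87/0.923)^(1/0.3575) ⇒ ln A = ln(94.25)/0.3575 = 12.7162
A = e^12.7162 ≈ 333116 acres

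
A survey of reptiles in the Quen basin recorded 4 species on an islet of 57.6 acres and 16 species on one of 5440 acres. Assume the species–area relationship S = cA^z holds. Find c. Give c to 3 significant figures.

1.16

z = ln(S₂/S₁) / ln(A₂/A₁) = ln(16/4) / ln(5440/57.6) = 1.3863 / 4.5480 = 0.3048
c = S₁ / A₁^z = 4 / 57.6^0.3048 = 4 / 3.44 = 1.163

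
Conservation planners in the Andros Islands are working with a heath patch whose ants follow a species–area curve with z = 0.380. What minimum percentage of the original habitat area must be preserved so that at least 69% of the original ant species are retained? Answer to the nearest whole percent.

Need (A_new/A_old)^0.38 = 0.69, so A_new/A_old = 0.69^(1/0.38) = 0.69^2.632
ln(A_new/A_old) = ln 0.69 / 0.38 = -0.3711 / 0.38 = -0.9765
A_new/A_old = e^-0.9765 ≈ 0.3766

38%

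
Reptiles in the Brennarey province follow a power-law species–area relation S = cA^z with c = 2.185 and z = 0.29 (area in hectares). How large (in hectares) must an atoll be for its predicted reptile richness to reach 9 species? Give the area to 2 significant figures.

130 hectares

9 = 2.185 × A^0.29  ⇒  A^0.29 = 9/2.185 = 4.119
ln A = ln(4.119) / 0.29 = 1.4156 / 0.29 = 4.8814
A = e^4.8814 ≈ 131.8 hectares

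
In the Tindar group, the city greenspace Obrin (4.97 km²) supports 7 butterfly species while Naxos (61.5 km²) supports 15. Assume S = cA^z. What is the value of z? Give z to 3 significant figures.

Taking logs: ln S = ln c + z ln A, so z = (ln S₂ − ln S₁)/(ln A₂ − ln A₁).
z = ln(15/7) / ln(61.5/4.97) = ln(2.143) / ln(12.37) = 0.7621 / 2.5156 = 0.3030

0.303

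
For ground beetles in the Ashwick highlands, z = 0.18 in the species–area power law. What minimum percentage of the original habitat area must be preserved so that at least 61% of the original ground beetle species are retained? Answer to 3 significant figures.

6.42%

Need (A_new/A_old)^0.18 = 0.61, so A_new/A_old = 0.61^(1/0.18) = 0.61^5.556
ln(A_new/A_old) = ln 0.61 / 0.18 = -0.4943 / 0.18 = -2.7461
A_new/A_old = e^-2.7461 ≈ 0.06418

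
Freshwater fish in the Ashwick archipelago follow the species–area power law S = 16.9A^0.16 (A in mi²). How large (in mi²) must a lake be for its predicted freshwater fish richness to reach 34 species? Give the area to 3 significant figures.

79.0 mi²

34 = 16.9 × A^0.16  ⇒  A^0.16 = 34/16.9 = 2.012
ln A = ln(2.012) / 0.16 = 0.6990 / 0.16 = 4.3690
A = e^4.3690 ≈ 78.97 mi²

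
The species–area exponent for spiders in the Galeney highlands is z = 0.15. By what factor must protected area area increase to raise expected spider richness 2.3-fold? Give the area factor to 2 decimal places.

257.94

(A₂/A₁)^0.15 = 2.3, so A₂/A₁ = 2.3^(1/0.15) = 2.3^6.667
ln(A₂/A₁) = ln 2.3 / 0.15 = 0.8329 / 0.15 = 5.5527
A₂/A₁ = e^5.5527 ≈ 257.9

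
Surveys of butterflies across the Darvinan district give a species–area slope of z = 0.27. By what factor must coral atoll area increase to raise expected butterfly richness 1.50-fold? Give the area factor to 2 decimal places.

4.49

(A₂/A₁)^0.27 = 1.5, so A₂/A₁ = 1.5^(1/0.27) = 1.5^3.704
ln(A₂/A₁) = ln 1.5 / 0.27 = 0.4055 / 0.27 = 1.5017
A₂/A₁ = e^1.5017 ≈ 4.489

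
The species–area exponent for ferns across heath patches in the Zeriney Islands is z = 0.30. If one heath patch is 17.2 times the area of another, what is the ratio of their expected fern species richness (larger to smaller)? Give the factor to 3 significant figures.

2.35

S₂/S₁ = (A₂/A₁)^z = 17.2^0.3
ln(S₂/S₁) = 0.3 × ln 17.2 = 0.3 × 2.8449 = 0.8535
S₂/S₁ = e^0.8535 ≈ 2.348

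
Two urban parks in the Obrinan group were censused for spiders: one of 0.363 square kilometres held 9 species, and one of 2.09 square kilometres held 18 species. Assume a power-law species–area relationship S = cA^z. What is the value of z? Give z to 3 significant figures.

0.396

Taking logs: ln S = ln c + z ln A, so z = (ln S₂ − ln S₁)/(ln A₂ − ln A₁).
z = ln(18/9) / ln(2.09/0.363) = ln(2) / ln(5.758) = 0.6931 / 1.7505 = 0.3960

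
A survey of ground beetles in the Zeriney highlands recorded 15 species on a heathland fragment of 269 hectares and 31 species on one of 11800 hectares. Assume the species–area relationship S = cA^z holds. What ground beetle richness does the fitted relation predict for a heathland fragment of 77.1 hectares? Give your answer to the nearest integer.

z = ln(31/15) / ln(11800/269) = 0.7259 / 3.7811 = 0.1920
c = 15 / 269^0.1920 = 15 / 2.927 = 5.124
S₃ = 5.124 × 77.1^0.1920 = 5.124 × 2.303 ≈ 11.8

12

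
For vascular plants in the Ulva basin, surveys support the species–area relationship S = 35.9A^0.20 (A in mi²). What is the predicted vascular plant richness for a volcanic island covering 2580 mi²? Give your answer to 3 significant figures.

173

S = 35.9 × 2580^0.2 = 35.9 × 4.812 ≈ 172.8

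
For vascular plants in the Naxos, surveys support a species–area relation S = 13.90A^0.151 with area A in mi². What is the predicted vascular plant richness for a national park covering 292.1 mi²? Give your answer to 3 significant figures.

32.8

S = 13.9 × 292.1^0.151
ln S = ln 13.9 + 0.151 × ln 292.1 = 2.6319 + 0.151 × 5.6771 = 3.4891
S = e^3.4891 ≈ 32.76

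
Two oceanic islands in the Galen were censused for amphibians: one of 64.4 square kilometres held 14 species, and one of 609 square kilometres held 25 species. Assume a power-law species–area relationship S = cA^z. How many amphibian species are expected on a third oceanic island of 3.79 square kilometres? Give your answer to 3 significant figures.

z = ln(25/14) / ln(609/64.4) = 0.5798 / 2.2467 = 0.2581
c = 14 / 64.4^0.2581 = 14 / 2.93 = 4.779
S₃ = 4.779 × 3.79^0.2581 = 4.779 × 1.41 ≈ 6.74

6.74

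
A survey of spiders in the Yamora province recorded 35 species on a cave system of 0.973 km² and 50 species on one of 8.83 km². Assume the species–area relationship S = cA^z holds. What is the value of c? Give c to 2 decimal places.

35.16

z = ln(S₂/S₁) / ln(A₂/A₁) = ln(50/35) / ln(8.83/0.973) = 0.3567 / 2.2055 = 0.1617
c = S₁ / A₁^z = 35 / 0.973^0.1617 = 35 / 0.9956 = 35.16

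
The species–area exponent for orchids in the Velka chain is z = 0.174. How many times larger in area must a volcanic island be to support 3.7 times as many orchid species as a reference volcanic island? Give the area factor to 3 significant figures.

1840

(A₂/A₁)^0.174 = 3.7, so A₂/A₁ = 3.7^(1/0.174) = 3.7^5.747
ln(A₂/A₁) = ln 3.7 / 0.174 = 1.3083 / 0.174 = 7.5192
A₂/A₁ = e^7.5192 ≈ 1843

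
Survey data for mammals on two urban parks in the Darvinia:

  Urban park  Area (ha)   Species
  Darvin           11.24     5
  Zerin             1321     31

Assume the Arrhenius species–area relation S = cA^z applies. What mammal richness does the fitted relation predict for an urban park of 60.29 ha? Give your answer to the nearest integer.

z = ln(31/5) / ln(1321/11.24) = 1.8245 / 4.7667 = 0.3828
c = 5 / 11.24^0.3828 = 5 / 2.525 = 1.98
S₃ = 1.98 × 60.29^0.3828 = 1.98 × 4.802 ≈ 9.51

10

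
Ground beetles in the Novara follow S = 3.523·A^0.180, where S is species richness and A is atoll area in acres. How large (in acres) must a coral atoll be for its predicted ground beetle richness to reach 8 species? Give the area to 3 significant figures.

95.2 acres

8 = 3.523 × A^0.18  ⇒  A^0.18 = 8/3.523 = 2.271
ln A = ln(2.271) / 0.18 = 0.8201 / 0.18 = 4.5563
A = e^4.5563 ≈ 95.23 acres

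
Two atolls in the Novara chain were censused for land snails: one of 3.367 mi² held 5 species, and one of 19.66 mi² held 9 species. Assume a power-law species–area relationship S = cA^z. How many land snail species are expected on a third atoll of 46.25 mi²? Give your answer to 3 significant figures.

z = ln(9/5) / ln(19.66/3.367) = 0.5878 / 1.7646 = 0.3331
c = 5 / 3.367^0.3331 = 5 / 1.498 = 3.337
S₃ = 3.337 × 46.25^0.3331 = 3.337 × 3.586 ≈ 11.97

12.0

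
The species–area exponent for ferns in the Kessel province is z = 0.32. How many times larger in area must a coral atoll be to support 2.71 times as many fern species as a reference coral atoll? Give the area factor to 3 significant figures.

(A₂/A₁)^0.32 = 2.71, so A₂/A₁ = 2.71^(1/0.32) = 2.71^3.125
ln(A₂/A₁) = ln 2.71 / 0.32 = 0.9969 / 0.32 = 3.1155
A₂/A₁ = e^3.1155 ≈ 22.54

22.5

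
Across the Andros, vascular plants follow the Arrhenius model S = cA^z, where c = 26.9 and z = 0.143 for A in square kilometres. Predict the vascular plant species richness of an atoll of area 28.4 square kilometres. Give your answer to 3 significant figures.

S = 26.9 × 28.4^0.143 = 26.9 × 1.614 ≈ 43.41

43.4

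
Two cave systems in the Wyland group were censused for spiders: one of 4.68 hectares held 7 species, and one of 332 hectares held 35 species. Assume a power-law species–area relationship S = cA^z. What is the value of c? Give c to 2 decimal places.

3.91

z = ln(S₂/S₁) / ln(A₂/A₁) = ln(35/7) / ln(332/4.68) = 1.6094 / 4.2618 = 0.3776
c = S₁ / A₁^z = 7 / 4.68^0.3776 = 7 / 1.791 = 3.908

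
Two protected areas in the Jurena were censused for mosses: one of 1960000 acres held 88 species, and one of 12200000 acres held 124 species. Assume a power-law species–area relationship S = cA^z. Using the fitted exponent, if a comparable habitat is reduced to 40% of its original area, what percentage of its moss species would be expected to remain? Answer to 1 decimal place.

84.2%

z = ln(124/88) / ln(12200000/1960000) = 0.3429 / 1.8285 = 0.1876
S_new/S_old = (A_new/A_old)^z = 0.4^0.1876 = exp(0.1876 × -0.9163) = 0.8421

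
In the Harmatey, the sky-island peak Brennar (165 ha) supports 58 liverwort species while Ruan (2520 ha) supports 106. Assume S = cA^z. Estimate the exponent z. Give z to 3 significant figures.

0.221

Taking logs: ln S = ln c + z ln A, so z = (ln S₂ − ln S₁)/(ln A₂ − ln A₁).
z = ln(106/58) / ln(2520/165) = ln(1.828) / ln(15.27) = 0.6030 / 2.7261 = 0.2212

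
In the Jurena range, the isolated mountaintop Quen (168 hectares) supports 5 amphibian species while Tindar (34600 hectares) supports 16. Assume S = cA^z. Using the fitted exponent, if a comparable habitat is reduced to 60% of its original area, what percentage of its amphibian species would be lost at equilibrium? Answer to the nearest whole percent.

z = ln(16/5) / ln(34600/168) = 1.1632 / 5.3276 = 0.2183
S_new/S_old = (A_new/A_old)^z = 0.6^0.2183 = exp(0.2183 × -0.5108) = 0.8945
Fraction lost = 1 − 0.8945 = 0.1055

11%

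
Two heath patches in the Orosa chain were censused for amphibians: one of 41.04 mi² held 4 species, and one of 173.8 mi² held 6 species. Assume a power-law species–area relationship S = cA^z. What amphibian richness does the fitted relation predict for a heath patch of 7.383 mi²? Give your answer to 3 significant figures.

2.47

z = ln(6/4) / ln(173.8/41.04) = 0.4055 / 1.4434 = 0.2809
c = 4 / 41.04^0.2809 = 4 / 2.839 = 1.409
S₃ = 1.409 × 7.383^0.2809 = 1.409 × 1.753 ≈ 2.47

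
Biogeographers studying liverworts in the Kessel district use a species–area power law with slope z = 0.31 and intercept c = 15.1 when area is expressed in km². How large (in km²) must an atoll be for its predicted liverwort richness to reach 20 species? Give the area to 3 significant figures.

20 = 15.1 × A^0.31  ⇒  A^0.31 = 20/15.1 = 1.325
ln A = ln(1.325) / 0.31 = 0.2810 / 0.31 = 0.9066
A = e^0.9066 ≈ 2.476 km²

2.48 km²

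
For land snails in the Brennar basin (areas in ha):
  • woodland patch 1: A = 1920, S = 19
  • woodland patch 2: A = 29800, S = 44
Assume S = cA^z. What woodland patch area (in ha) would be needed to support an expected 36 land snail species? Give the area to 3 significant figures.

15500 ha

z = ln(44/19) / ln(29800/1920) = 0.8398 / 2.7422 = 0.3062
c = 19 / 1920^0.3062 = 19 / 10.13 = 1.876
A = (36/1.876)^(1/0.3062) ⇒ ln A = ln(19.19)/0.3062 = 9.6470
A = e^9.6470 ≈ 15475 ha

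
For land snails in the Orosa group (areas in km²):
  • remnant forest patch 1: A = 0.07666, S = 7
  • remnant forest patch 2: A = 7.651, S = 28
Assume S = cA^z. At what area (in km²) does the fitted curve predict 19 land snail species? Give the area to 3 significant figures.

2.11 km²

z = ln(28/7) / ln(7.651/0.07666) = 1.3863 / 4.6032 = 0.3012
c = 7 / 0.07666^0.3012 = 7 / 0.4614 = 15.17
A = (19/15.17)^(1/0.3012) ⇒ ln A = ln(1.252)/0.3012 = 0.7473
A = e^0.7473 ≈ 2.111 km²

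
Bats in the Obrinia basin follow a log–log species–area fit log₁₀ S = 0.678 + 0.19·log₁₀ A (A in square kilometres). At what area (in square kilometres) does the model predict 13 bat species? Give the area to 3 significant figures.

13 = 4.764 × A^0.19  ⇒  A^0.19 = 13/4.764 = 2.729
ln A = ln(2.729) / 0.19 = 1.0038 / 0.19 = 5.2831
A = e^5.2831 ≈ 197 square kilometres

197 square kilometres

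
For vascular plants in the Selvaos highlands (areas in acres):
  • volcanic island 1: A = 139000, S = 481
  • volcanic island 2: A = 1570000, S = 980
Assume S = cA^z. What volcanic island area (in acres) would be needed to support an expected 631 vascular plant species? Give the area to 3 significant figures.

350000 acres

z = ln(980/481) / ln(1570000/139000) = 0.7117 / 2.4244 = 0.2936
c = 481 / 139000^0.2936 = 481 / 32.34 = 14.87
A = (631/14.87)^(1/0.2936) ⇒ ln A = ln(42.43)/0.2936 = 12.7669
A = e^12.7669 ≈ 350419 acres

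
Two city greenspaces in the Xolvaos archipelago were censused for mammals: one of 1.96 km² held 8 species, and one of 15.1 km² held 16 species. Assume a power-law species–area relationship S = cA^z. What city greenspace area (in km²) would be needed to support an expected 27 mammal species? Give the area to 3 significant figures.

z = ln(16/8) / ln(15.1/1.96) = 0.6931 / 2.0418 = 0.3395
c = 8 / 1.96^0.3395 = 8 / 1.257 = 6.366
A = (27/6.366)^(1/0.3395) ⇒ ln A = ln(4.241)/0.3395 = 4.2560
A = e^4.2560 ≈ 70.53 km²

70.5 km²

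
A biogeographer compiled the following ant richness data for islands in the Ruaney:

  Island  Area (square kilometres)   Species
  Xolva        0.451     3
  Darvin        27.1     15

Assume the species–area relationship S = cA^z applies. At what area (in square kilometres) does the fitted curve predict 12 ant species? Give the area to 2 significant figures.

z = ln(15/3) / ln(27.1/0.451) = 1.6094 / 4.0958 = 0.3929
c = 3 / 0.451^0.3929 = 3 / 0.7313 = 4.102
A = (12/4.102)^(1/0.3929) ⇒ ln A = ln(2.925)/0.3929 = 2.7317
A = e^2.7317 ≈ 15.36 square kilometres

15 square kilometres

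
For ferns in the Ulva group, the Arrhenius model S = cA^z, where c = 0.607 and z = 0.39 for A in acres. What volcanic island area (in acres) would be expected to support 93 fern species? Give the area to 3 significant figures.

93 = 0.607 × A^0.39  ⇒  A^0.39 = 93/0.607 = 153.2
ln A = ln(153.2) / 0.39 = 5.0318 / 0.39 = 12.9021
A = e^12.9021 ≈ 401161 acres

401000 acres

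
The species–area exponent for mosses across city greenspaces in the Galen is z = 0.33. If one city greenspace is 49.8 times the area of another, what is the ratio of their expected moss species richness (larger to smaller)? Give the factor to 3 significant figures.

S₂/S₁ = (A₂/A₁)^z = 49.8^0.33
ln(S₂/S₁) = 0.33 × ln 49.8 = 0.33 × 3.9080 = 1.2896
S₂/S₁ = e^1.2896 ≈ 3.631

3.63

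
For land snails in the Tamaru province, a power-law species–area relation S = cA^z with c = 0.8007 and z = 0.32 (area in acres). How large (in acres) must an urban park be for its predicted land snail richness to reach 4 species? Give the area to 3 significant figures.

152 acres

4 = 0.8007 × A^0.32  ⇒  A^0.32 = 4/0.8007 = 4.996
ln A = ln(4.996) / 0.32 = 1.6086 / 0.32 = 5.0268
A = e^5.0268 ≈ 152.4 acres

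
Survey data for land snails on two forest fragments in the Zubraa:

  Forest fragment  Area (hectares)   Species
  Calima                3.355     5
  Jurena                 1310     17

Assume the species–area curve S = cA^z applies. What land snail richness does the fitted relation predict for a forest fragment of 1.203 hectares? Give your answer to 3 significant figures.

z = ln(17/5) / ln(1310/3.355) = 1.2238 / 5.9673 = 0.2051
c = 5 / 3.355^0.2051 = 5 / 1.282 = 3.901
S₃ = 3.901 × 1.203^0.2051 = 3.901 × 1.039 ≈ 4.052

4.05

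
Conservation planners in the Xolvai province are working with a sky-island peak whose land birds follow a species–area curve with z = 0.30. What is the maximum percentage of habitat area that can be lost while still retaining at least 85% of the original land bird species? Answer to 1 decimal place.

41.8%

Need (A_new/A_old)^0.3 = 0.85, so A_new/A_old = 0.85^(1/0.3) = 0.85^3.333
ln(A_new/A_old) = ln 0.85 / 0.3 = -0.1625 / 0.3 = -0.5417
A_new/A_old = e^-0.5417 ≈ 0.5817
Fraction that can be lost = 1 − 0.5817 = 0.4183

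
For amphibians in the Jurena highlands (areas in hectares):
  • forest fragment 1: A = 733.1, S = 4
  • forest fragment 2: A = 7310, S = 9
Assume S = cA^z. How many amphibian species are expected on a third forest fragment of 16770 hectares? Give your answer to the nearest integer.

z = ln(9/4) / ln(7310/733.1) = 0.8109 / 2.2997 = 0.3526
c = 4 / 733.1^0.3526 = 4 / 10.24 = 0.3906
S₃ = 0.3906 × 16770^0.3526 = 0.3906 × 30.88 ≈ 12.06

12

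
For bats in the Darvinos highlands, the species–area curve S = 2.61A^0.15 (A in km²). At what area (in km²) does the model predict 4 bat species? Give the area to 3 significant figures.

17.2 km²

4 = 2.61 × A^0.15  ⇒  A^0.15 = 4/2.61 = 1.533
ln A = ln(1.533) / 0.15 = 0.4269 / 0.15 = 2.8463
A = e^2.8463 ≈ 17.22 km²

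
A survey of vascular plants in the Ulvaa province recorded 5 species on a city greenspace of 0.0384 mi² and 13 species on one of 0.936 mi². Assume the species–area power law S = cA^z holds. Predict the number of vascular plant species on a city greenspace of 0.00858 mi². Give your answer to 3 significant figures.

3.19

z = ln(13/5) / ln(0.936/0.0384) = 0.9555 / 3.1936 = 0.2992
c = 5 / 0.0384^0.2992 = 5 / 0.3771 = 13.26
S₃ = 13.26 × 0.00858^0.2992 = 13.26 × 0.2408 ≈ 3.193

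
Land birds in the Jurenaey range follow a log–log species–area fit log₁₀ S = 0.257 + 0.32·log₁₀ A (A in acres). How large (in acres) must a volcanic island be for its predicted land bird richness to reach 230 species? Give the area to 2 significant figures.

3800000 acres

230 = 1.807 × A^0.32  ⇒  A^0.32 = 230/1.807 = 127.3
ln A = ln(127.3) / 0.32 = 4.8463 / 0.32 = 15.1447
A = e^15.1447 ≈ 3778109 acres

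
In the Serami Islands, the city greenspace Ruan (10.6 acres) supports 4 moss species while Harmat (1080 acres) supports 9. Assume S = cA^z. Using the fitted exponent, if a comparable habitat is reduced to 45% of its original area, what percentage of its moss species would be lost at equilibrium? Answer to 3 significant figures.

z = ln(9/4) / ln(1080/10.6) = 0.8109 / 4.6239 = 0.1754
S_new/S_old = (A_new/A_old)^z = 0.45^0.1754 = exp(0.1754 × -0.7985) = 0.8693
Fraction lost = 1 − 0.8693 = 0.1307

13.1%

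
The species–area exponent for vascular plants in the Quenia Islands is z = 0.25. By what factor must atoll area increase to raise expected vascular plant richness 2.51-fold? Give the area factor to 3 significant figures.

39.7

(A₂/A₁)^0.25 = 2.51, so A₂/A₁ = 2.51^(1/0.25) = 2.51^4
ln(A₂/A₁) = ln 2.51 / 0.25 = 0.9203 / 0.25 = 3.6811
A₂/A₁ = e^3.6811 ≈ 39.69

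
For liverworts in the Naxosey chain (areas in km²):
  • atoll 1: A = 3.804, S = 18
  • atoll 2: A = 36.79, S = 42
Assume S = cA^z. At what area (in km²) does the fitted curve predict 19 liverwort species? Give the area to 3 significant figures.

4.40 km²

z = ln(42/18) / ln(36.79/3.804) = 0.8473 / 2.2692 = 0.3734
c = 18 / 3.804^0.3734 = 18 / 1.647 = 10.93
A = (19/10.93)^(1/0.3734) ⇒ ln A = ln(1.738)/0.3734 = 1.4809
A = e^1.4809 ≈ 4.397 km²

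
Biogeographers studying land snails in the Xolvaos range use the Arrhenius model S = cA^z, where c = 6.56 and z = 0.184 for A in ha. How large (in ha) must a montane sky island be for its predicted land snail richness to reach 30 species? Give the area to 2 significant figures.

30 = 6.56 × A^0.184  ⇒  A^0.184 = 30/6.56 = 4.573
ln A = ln(4.573) / 0.184 = 1.5202 / 0.184 = 8.2620
A = e^8.2620 ≈ 3874 ha

3900 ha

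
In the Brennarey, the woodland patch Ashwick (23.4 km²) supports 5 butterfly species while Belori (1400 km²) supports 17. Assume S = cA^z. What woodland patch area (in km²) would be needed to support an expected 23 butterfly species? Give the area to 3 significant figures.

z = ln(17/5) / ln(1400/23.4) = 1.2238 / 4.0915 = 0.2991
c = 5 / 23.4^0.2991 = 5 / 2.568 = 1.947
A = (23/1.947)^(1/0.2991) ⇒ ln A = ln(11.81)/0.2991 = 8.2549
A = e^8.2549 ≈ 3846 km²

3850 km²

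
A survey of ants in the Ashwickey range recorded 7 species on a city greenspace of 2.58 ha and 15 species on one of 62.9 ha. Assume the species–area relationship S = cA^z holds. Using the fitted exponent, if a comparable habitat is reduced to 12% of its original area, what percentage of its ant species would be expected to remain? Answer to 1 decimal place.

z = ln(15/7) / ln(62.9/2.58) = 0.7621 / 3.1938 = 0.2386
S_new/S_old = (A_new/A_old)^z = 0.12^0.2386 = exp(0.2386 × -2.1203) = 0.6029

60.3%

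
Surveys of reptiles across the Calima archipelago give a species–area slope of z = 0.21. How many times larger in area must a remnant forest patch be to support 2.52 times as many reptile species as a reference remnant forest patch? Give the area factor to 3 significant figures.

(A₂/A₁)^0.21 = 2.52, so A₂/A₁ = 2.52^(1/0.21) = 2.52^4.762
ln(A₂/A₁) = ln 2.52 / 0.21 = 0.9243 / 0.21 = 4.4012
A₂/A₁ = e^4.4012 ≈ 81.55

81.6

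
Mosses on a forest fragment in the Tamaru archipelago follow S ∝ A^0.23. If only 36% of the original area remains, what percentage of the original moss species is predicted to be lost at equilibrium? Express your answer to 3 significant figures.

20.9%

S_new/S_old = (A_new/A_old)^z = 0.36^0.23
= exp(0.23 × ln 0.36) = exp(0.23 × -1.0217) = exp(-0.2350) ≈ 0.7906
Fraction lost = 1 − 0.7906 = 0.2094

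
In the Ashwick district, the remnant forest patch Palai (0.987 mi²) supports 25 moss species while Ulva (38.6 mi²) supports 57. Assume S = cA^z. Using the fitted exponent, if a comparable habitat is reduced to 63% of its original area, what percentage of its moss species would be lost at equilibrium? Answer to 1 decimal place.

z = ln(57/25) / ln(38.6/0.987) = 0.8242 / 3.6663 = 0.2248
S_new/S_old = (A_new/A_old)^z = 0.63^0.2248 = exp(0.2248 × -0.4620) = 0.9013
Fraction lost = 1 − 0.9013 = 0.09865

9.9%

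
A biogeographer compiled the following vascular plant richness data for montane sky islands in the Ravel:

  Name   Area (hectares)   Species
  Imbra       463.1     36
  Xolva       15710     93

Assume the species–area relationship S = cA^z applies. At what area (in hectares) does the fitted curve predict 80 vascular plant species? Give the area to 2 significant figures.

z = ln(93/36) / ln(15710/463.1) = 0.9491 / 3.5241 = 0.2693
c = 36 / 463.1^0.2693 = 36 / 5.223 = 6.893
A = (80/6.893)^(1/0.2693) ⇒ ln A = ln(11.61)/0.2693 = 9.1029
A = e^9.1029 ≈ 8982 hectares

9000 hectares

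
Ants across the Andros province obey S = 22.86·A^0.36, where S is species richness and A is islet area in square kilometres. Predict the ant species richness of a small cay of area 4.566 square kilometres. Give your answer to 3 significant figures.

39.5

S = 22.86 × 4.566^0.36 = 22.86 × 1.728 ≈ 39.49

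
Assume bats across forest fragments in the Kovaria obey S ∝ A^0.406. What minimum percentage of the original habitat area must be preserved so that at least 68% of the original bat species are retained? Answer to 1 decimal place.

Need (A_new/A_old)^0.406 = 0.68, so A_new/A_old = 0.68^(1/0.406) = 0.68^2.463
ln(A_new/A_old) = ln 0.68 / 0.406 = -0.3857 / 0.406 = -0.9499
A_new/A_old = e^-0.9499 ≈ 0.3868

38.7%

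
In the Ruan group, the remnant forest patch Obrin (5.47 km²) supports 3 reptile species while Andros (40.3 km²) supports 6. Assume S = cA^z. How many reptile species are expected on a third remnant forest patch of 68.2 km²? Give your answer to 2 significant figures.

z = ln(6/3) / ln(40.3/5.47) = 0.6931 / 1.9971 = 0.3471
c = 3 / 5.47^0.3471 = 3 / 1.804 = 1.663
S₃ = 1.663 × 68.2^0.3471 = 1.663 × 4.33 ≈ 7.202

7.2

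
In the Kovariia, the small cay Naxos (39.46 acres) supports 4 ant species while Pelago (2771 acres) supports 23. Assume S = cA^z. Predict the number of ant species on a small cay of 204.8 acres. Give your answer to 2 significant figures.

z = ln(23/4) / ln(2771/39.46) = 1.7492 / 4.2517 = 0.4114
c = 4 / 39.46^0.4114 = 4 / 4.536 = 0.8818
S₃ = 0.8818 × 204.8^0.4114 = 0.8818 × 8.931 ≈ 7.876

7.9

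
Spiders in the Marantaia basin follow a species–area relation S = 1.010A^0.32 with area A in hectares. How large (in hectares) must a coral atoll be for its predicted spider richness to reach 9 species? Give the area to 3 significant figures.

9 = 1.01 × A^0.32  ⇒  A^0.32 = 9/1.01 = 8.911
ln A = ln(8.911) / 0.32 = 2.1873 / 0.32 = 6.8352
A = e^6.8352 ≈ 930 hectares

930 hectares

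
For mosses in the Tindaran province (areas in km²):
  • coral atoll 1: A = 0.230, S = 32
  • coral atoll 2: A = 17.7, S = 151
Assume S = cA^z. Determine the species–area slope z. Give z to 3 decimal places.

0.357

Taking logs: ln S = ln c + z ln A, so z = (ln S₂ − ln S₁)/(ln A₂ − ln A₁).
z = ln(151/32) / ln(17.7/0.23) = ln(4.719) / ln(76.96) = 1.5515 / 4.3432 = 0.3572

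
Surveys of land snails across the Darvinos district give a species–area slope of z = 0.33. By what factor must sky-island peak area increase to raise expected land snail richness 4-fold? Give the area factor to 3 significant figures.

66.7

(A₂/A₁)^0.33 = 4, so A₂/A₁ = 4^(1/0.33) = 4^3.03
ln(A₂/A₁) = ln 4 / 0.33 = 1.3863 / 0.33 = 4.2009
A₂/A₁ = e^4.2009 ≈ 66.75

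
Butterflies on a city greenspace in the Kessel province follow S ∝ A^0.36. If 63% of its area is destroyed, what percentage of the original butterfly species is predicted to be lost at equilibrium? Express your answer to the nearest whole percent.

30%

S_new/S_old = (A_new/A_old)^z = 0.37^0.36
= exp(0.36 × ln 0.37) = exp(0.36 × -0.9943) = exp(-0.3579) ≈ 0.6991
Fraction lost = 1 − 0.6991 = 0.3009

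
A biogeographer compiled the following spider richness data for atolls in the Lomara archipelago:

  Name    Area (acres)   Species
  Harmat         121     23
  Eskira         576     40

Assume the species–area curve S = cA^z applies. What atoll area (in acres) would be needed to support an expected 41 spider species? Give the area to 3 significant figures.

z = ln(40/23) / ln(576/121) = 0.5534 / 1.5603 = 0.3547
c = 23 / 121^0.3547 = 23 / 5.479 = 4.198
A = (41/4.198)^(1/0.3547) ⇒ ln A = ln(9.767)/0.3547 = 6.4257
A = e^6.4257 ≈ 617.5 acres

618 acres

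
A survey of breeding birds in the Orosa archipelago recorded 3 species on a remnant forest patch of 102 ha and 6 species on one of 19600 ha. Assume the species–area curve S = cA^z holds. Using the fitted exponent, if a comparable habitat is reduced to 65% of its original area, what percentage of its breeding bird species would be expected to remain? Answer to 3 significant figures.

z = ln(6/3) / ln(19600/102) = 0.6931 / 5.2583 = 0.1318
S_new/S_old = (A_new/A_old)^z = 0.65^0.1318 = exp(0.1318 × -0.4308) = 0.9448

94.5%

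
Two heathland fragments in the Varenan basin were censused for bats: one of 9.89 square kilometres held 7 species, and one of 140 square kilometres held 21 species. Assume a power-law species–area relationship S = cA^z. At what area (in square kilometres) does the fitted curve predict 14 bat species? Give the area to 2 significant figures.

z = ln(21/7) / ln(140/9.89) = 1.0986 / 2.6501 = 0.4146
c = 7 / 9.89^0.4146 = 7 / 2.586 = 2.707
A = (14/2.707)^(1/0.4146) ⇒ ln A = ln(5.171)/0.4146 = 3.9636
A = e^3.9636 ≈ 52.64 square kilometres

53 square kilometres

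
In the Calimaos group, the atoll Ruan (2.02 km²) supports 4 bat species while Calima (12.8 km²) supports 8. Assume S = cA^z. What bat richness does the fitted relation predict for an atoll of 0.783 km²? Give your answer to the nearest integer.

3

z = ln(8/4) / ln(12.8/2.02) = 0.6931 / 1.8463 = 0.3754
c = 4 / 2.02^0.3754 = 4 / 1.302 = 3.072
S₃ = 3.072 × 0.783^0.3754 = 3.072 × 0.9123 ≈ 2.802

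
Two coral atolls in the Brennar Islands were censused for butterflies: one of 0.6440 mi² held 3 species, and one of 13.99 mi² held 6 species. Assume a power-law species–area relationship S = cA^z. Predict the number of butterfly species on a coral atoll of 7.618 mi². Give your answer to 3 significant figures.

5.23

z = ln(6/3) / ln(13.99/0.644) = 0.6931 / 3.0784 = 0.2252
c = 3 / 0.644^0.2252 = 3 / 0.9057 = 3.312
S₃ = 3.312 × 7.618^0.2252 = 3.312 × 1.58 ≈ 5.233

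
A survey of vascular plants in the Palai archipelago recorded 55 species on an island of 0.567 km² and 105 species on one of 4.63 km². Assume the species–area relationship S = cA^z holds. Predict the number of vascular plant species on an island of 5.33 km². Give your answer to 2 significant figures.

110

z = ln(105/55) / ln(4.63/0.567) = 0.6466 / 2.1000 = 0.3079
c = 55 / 0.567^0.3079 = 55 / 0.8397 = 65.5
S₃ = 65.5 × 5.33^0.3079 = 65.5 × 1.674 ≈ 109.7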